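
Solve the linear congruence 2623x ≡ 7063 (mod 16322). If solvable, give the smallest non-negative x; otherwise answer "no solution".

7781

First find gcd(2623, 16322):
16322 = 6·2623 + 584
2623 = 4·584 + 287
584 = 2·287 + 10
287 = 28·10 + 7
10 = 1·7 + 3
7 = 2·3 + 1
3 = 3·1 + 0
gcd = 1, so a unique solution mod 16322 exists.
Back-substitute for the Bézout coefficients:
1 = 7 − 2·3
1 = −2·10 + 3·7
1 = 3·287 − 86·10
1 = −86·584 + 175·287
1 = 175·2623 − 786·584
1 = −786·16322 + 4891·2623
So 2623·(4891) ≡ 1 (mod 16322), giving 2623⁻¹ ≡ 4891.
x ≡ 2623⁻¹·7063 ≡ 4891·7063 ≡ 7781 (mod 16322).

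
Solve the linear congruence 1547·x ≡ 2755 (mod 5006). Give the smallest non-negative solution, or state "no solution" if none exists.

3749

First find gcd(1547, 5006):
5006 = 3×1547 + 365
1547 = 4×365 + 87
365 = 4×87 + 17
87 = 5×17 + 2
17 = 8×2 + 1
2 = 2×1 + 0
gcd = 1, so a unique solution mod 5006 exists.
Back-substitute for the Bézout coefficients:
1 = 17 − 8·2
1 = −8·87 + 41·17
1 = 41·365 − 172·87
1 = −172·1547 + 729·365
1 = 729·5006 − 2359·1547
So 1547·(-2359) ≡ 1 (mod 5006), giving 1547⁻¹ ≡ 2647.
x ≡ 1547⁻¹·2755 ≡ 2647·2755 ≡ 3749 (mod 5006).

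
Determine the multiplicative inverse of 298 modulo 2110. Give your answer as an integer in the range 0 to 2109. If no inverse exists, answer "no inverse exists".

no inverse exists

Euclidean algorithm on 2110, 298:
2110 = 7×298 + 24
298 = 12×24 + 10
24 = 2×10 + 4
10 = 2×4 + 2
4 = 2×2 + 0
Since gcd = 2 > 1, 298 is not a unit mod 2110.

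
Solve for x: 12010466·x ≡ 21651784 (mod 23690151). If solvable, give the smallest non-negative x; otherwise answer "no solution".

2823632

First find gcd(12010466, 23690151):
23690151 = 1·12010466 + 11679685
12010466 = 1·11679685 + 330781
11679685 = 35·330781 + 102350
330781 = 3·102350 + 23731
102350 = 4·23731 + 7426
23731 = 3·7426 + 1453
7426 = 5·1453 + 161
1453 = 9·161 + 4
161 = 40·4 + 1
4 = 4·1 + 0
gcd = 1, so a unique solution mod 23690151 exists.
Back-substitute for the Bézout coefficients:
1 = 161 − 40·4
1 = −40·1453 + 361·161
1 = 361·7426 − 1845·1453
1 = −1845·23731 + 5896·7426
1 = 5896·102350 − 25429·23731
1 = −25429·330781 + 82183·102350
1 = 82183·11679685 − 2901834·330781
1 = −2901834·12010466 + 2984017·11679685
1 = 2984017·23690151 − 5885851·12010466
So 12010466·(-5885851) ≡ 1 (mod 23690151), giving 12010466⁻¹ ≡ 17804300.
x ≡ 12010466⁻¹·21651784 ≡ 17804300·21651784 ≡ 2823632 (mod 23690151).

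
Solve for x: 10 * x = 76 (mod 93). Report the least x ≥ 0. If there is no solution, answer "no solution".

82

First find gcd(10, 93):
93 = 9*10 + 3
10 = 3*3 + 1
3 = 3*1 + 0
gcd = 1, so a unique solution mod 93 exists.
Back-substitute for the Bézout coefficients:
1 = 10 − 3·3
1 = −3·93 + 28·10
So 10·(28) ≡ 1 (mod 93), giving 10⁻¹ ≡ 28.
x ≡ 10⁻¹·76 ≡ 28·76 ≡ 82 (mod 93).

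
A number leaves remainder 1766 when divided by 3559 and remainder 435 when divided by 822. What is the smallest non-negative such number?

Write x = 1766 + 3559·k. Then 3559·k ≡ 435 − 1766 ≡ 313 (mod 822).
Need 3559⁻¹ mod 822. Extended Euclid on (822, 271):
822 = 3×271 + 9
271 = 30×9 + 1
9 = 9×1 + 0
Back-substitute:
1 = 271 − 30·9
1 = −30·822 + 91·271
3559⁻¹ ≡ 91 (mod 822), so k ≡ 91·313 ≡ 535 (mod 822).
x = 1766 + 3559·535 = 1905831.

1905831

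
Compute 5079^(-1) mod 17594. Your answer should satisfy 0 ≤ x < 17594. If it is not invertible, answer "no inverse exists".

10219

gcd(17594, 5079) by repeated division:
17594 = 3·5079 + 2357
5079 = 2·2357 + 365
2357 = 6·365 + 167
365 = 2·167 + 31
167 = 5·31 + 12
31 = 2·12 + 7
12 = 1·7 + 5
7 = 1·5 + 2
5 = 2·2 + 1
2 = 2·1 + 0
The gcd is 1. Working backward:
1 = 5 − 2·2
1 = −2·7 + 3·5
1 = 3·12 − 5·7
1 = −5·31 + 13·12
1 = 13·167 − 70·31
1 = −70·365 + 153·167
1 = 153·2357 − 988·365
1 = −988·5079 + 2129·2357
1 = 2129·17594 − 7375·5079
So 5079·(-7375) ≡ 1 (mod 17594), and -7375 ≡ 10219 (mod 17594).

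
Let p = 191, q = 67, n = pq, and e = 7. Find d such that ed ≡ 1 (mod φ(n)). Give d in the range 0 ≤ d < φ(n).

φ(n) = (p−1)(q−1) = 190·66 = 12540.
Need d with 7·d ≡ 1 (mod 12540). Apply the extended Euclidean algorithm:
12540 = 1791·7 + 3
7 = 2·3 + 1
3 = 3·1 + 0
Back-substitute:
1 = 7 − 2·3
1 = −2·12540 + 3583·7
So 7·3583 ≡ 1 (mod 12540), hence d = 3583.

3583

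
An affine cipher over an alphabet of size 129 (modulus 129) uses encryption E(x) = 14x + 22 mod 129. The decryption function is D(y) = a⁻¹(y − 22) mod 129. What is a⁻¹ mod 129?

83

Run Euclid on (129, 14):
129 = 9*14 + 3
14 = 4*3 + 2
3 = 1*2 + 1
2 = 2*1 + 0
The gcd is 1. Working backward:
1 = 3 − 2
1 = −14 + 5·3
1 = 5·129 − 46·14
So 14·(-46) ≡ 1 (mod 129), and -46 ≡ 83 (mod 129).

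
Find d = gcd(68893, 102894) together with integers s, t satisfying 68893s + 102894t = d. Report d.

11

Euclidean algorithm:
102894 = 1*68893 + 34001
68893 = 2*34001 + 891
34001 = 38*891 + 143
891 = 6*143 + 33
143 = 4*33 + 11
33 = 3*11 + 0
gcd(68893, 102894) = 11.
Working backward:
11 = 143 − 4·33
11 = −4·891 + 25·143
11 = 25·34001 − 954·891
11 = −954·68893 + 1933·34001
11 = 1933·102894 − 2887·68893
So 11 = (1933)·102894 + (-2887)·68893.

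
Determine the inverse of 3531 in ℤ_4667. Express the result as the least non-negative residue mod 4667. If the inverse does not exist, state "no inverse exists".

Run Euclid on (4667, 3531):
4667 = 1·3531 + 1136
3531 = 3·1136 + 123
1136 = 9·123 + 29
123 = 4·29 + 7
29 = 4·7 + 1
7 = 7·1 + 0
gcd = 1, so the inverse exists. Back-substitute:
1 = 29 − 4·7
1 = −4·123 + 17·29
1 = 17·1136 − 157·123
1 = −157·3531 + 488·1136
1 = 488·4667 − 645·3531
So 3531·(-645) ≡ 1 (mod 4667), and -645 ≡ 4022 (mod 4667).

4022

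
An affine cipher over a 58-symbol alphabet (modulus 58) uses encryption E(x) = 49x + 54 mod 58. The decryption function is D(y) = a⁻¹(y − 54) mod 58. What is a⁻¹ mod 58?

Run Euclid on (58, 49):
58 = 1*49 + 9
49 = 5*9 + 4
9 = 2*4 + 1
4 = 4*1 + 0
The gcd is 1. Working backward:
1 = 9 − 2·4
1 = −2·49 + 11·9
1 = 11·58 − 13·49
Thus 49·(-13) ≡ 1 (mod 58); reducing, -13 mod 58 = 45.

45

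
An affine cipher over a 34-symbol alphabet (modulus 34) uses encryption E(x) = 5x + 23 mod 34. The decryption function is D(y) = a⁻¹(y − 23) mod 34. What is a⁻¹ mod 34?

7

Run Euclid on (34, 5):
34 = 6×5 + 4
5 = 1×4 + 1
4 = 4×1 + 0
The gcd is 1. Working backward:
1 = 5 − 4
1 = −34 + 7·5
So 5·7 ≡ 1 (mod 34).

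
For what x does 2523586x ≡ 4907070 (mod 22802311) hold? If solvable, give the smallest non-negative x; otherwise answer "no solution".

5315583

First find gcd(2523586, 22802311):
22802311 = 9*2523586 + 90037
2523586 = 28*90037 + 2550
90037 = 35*2550 + 787
2550 = 3*787 + 189
787 = 4*189 + 31
189 = 6*31 + 3
31 = 10*3 + 1
3 = 3*1 + 0
gcd = 1, so a unique solution mod 22802311 exists.
Back-substitute for the Bézout coefficients:
1 = 31 − 10·3
1 = −10·189 + 61·31
1 = 61·787 − 254·189
1 = −254·2550 + 823·787
1 = 823·90037 − 29059·2550
1 = −29059·2523586 + 814475·90037
1 = 814475·22802311 − 7359334·2523586
So 2523586·(-7359334) ≡ 1 (mod 22802311), giving 2523586⁻¹ ≡ 15442977.
x ≡ 2523586⁻¹·4907070 ≡ 15442977·4907070 ≡ 5315583 (mod 22802311).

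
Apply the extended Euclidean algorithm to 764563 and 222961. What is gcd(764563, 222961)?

1

Repeated division:
764563 = 3·222961 + 95680
222961 = 2·95680 + 31601
95680 = 3·31601 + 877
31601 = 36·877 + 29
877 = 30·29 + 7
29 = 4·7 + 1
7 = 7·1 + 0
gcd(764563, 222961) = 1.
Working backward:
1 = 29 − 4·7
1 = −4·877 + 121·29
1 = 121·31601 − 4360·877
1 = −4360·95680 + 13201·31601
1 = 13201·222961 − 30762·95680
1 = −30762·764563 + 105487·222961
So 1 = (-30762)·764563 + (105487)·222961.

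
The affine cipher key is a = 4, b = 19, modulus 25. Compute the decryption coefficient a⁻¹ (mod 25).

gcd(25, 4) by repeated division:
25 = 6·4 + 1
4 = 4·1 + 0
Since gcd(4, 25) = 1, back-substitute to write 1 as a combination:
1 = 25 − 6·4
So 4·(-6) ≡ 1 (mod 25), and -6 ≡ 19 (mod 25).

19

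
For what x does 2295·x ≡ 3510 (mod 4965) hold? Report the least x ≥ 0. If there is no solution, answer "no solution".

21

First find gcd(2295, 4965):
4965 = 2*2295 + 375
2295 = 6*375 + 45
375 = 8*45 + 15
45 = 3*15 + 0
gcd = 15 and 15 | 3510, so solutions exist. Divide through by 15: 153x ≡ 234 (mod 331).
Now find 153⁻¹ mod 331:
331 = 2·153 + 25
153 = 6·25 + 3
25 = 8·3 + 1
3 = 3·1 + 0
Back-substitute:
1 = 25 − 8·3
1 = −8·153 + 49·25
1 = 49·331 − 106·153
So 153·(-106) ≡ 1 (mod 331), i.e. 153⁻¹ ≡ 225.
Then x ≡ 225·234 ≡ 21 (mod 331); the smallest non-negative solution is x = 21.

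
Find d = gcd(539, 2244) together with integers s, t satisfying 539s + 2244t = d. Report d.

Apply Euclid's algorithm to 2244 and 539:
2244 = 4*539 + 88
539 = 6*88 + 11
88 = 8*11 + 0
gcd(539, 2244) = 11.
Express as a combination:
11 = 539 − 6·88
11 = −6·2244 + 25·539
So 11 = (-6)·2244 + (25)·539.

11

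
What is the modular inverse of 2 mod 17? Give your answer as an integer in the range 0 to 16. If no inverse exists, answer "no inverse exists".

9

Run Euclid on (17, 2):
17 = 8*2 + 1
2 = 2*1 + 0
Since gcd(2, 17) = 1, back-substitute to write 1 as a combination:
1 = 17 − 8·2
So 2·(-8) ≡ 1 (mod 17), and -8 ≡ 9 (mod 17).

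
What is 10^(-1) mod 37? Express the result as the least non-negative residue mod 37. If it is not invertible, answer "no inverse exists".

26

gcd(37, 10) by repeated division:
37 = 3·10 + 7
10 = 1·7 + 3
7 = 2·3 + 1
3 = 3·1 + 0
gcd = 1, so the inverse exists. Back-substitute:
1 = 7 − 2·3
1 = −2·10 + 3·7
1 = 3·37 − 11·10
Thus 10·(-11) ≡ 1 (mod 37); reducing, -11 mod 37 = 26.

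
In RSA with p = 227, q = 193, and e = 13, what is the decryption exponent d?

23365

φ(n) = (p−1)(q−1) = 226·192 = 43392.
Need d with 13·d ≡ 1 (mod 43392). Apply the extended Euclidean algorithm:
43392 = 3337×13 + 11
13 = 1×11 + 2
11 = 5×2 + 1
2 = 2×1 + 0
Back-substitute:
1 = 11 − 5·2
1 = −5·13 + 6·11
1 = 6·43392 − 20027·13
So 13·(-20027) ≡ 1 (mod 43392), hence d ≡ -20027 ≡ 23365 (mod 43392).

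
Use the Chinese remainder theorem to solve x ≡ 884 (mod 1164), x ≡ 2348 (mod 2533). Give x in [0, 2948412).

Write x = 884 + 1164·k. Then 1164·k ≡ 2348 − 884 ≡ 1464 (mod 2533).
Need 1164⁻¹ mod 2533. Extended Euclid on (2533, 1164):
2533 = 2×1164 + 205
1164 = 5×205 + 139
205 = 1×139 + 66
139 = 2×66 + 7
66 = 9×7 + 3
7 = 2×3 + 1
3 = 3×1 + 0
Back-substitute:
1 = 7 − 2·3
1 = −2·66 + 19·7
1 = 19·139 − 40·66
1 = −40·205 + 59·139
1 = 59·1164 − 335·205
1 = −335·2533 + 729·1164
1164⁻¹ ≡ 729 (mod 2533), so k ≡ 729·1464 ≡ 863 (mod 2533).
x = 884 + 1164·863 = 1005416.

1005416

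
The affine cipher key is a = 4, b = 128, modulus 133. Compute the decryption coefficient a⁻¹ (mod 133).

100

Apply the Euclidean algorithm to 133 and 4:
133 = 33×4 + 1
4 = 4×1 + 0
Since gcd(4, 133) = 1, back-substitute to write 1 as a combination:
1 = 133 − 33·4
So 4·(-33) ≡ 1 (mod 133), and -33 ≡ 100 (mod 133).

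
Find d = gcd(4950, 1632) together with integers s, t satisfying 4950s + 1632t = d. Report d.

6

Euclidean algorithm:
4950 = 3×1632 + 54
1632 = 30×54 + 12
54 = 4×12 + 6
12 = 2×6 + 0
gcd(4950, 1632) = 6.
Express as a combination:
6 = 54 − 4·12
6 = −4·1632 + 121·54
6 = 121·4950 − 367·1632
So 6 = (121)·4950 + (-367)·1632.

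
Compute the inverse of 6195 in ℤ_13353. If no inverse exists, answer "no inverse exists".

Compute gcd(6195, 13353):
13353 = 2×6195 + 963
6195 = 6×963 + 417
963 = 2×417 + 129
417 = 3×129 + 30
129 = 4×30 + 9
30 = 3×9 + 3
9 = 3×3 + 0
Since gcd = 3 > 1, 6195 is not a unit mod 13353.

no inverse exists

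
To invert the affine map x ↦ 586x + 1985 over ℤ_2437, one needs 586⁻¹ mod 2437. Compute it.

262

gcd(2437, 586) by repeated division:
2437 = 4*586 + 93
586 = 6*93 + 28
93 = 3*28 + 9
28 = 3*9 + 1
9 = 9*1 + 0
gcd = 1, so the inverse exists. Back-substitute:
1 = 28 − 3·9
1 = −3·93 + 10·28
1 = 10·586 − 63·93
1 = −63·2437 + 262·586
So 586·262 ≡ 1 (mod 2437).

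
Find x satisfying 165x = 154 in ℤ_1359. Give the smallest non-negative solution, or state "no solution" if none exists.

no solution

gcd(165, 1359):
1359 = 8×165 + 39
165 = 4×39 + 9
39 = 4×9 + 3
9 = 3×3 + 0
gcd = 3, but 3 ∤ 154, so the congruence has no solution.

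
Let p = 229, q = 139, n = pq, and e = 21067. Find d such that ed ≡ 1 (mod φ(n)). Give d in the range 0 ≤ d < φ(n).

φ(n) = (p−1)(q−1) = 228·138 = 31464.
Need d with 21067·d ≡ 1 (mod 31464). Apply the extended Euclidean algorithm:
31464 = 1×21067 + 10397
21067 = 2×10397 + 273
10397 = 38×273 + 23
273 = 11×23 + 20
23 = 1×20 + 3
20 = 6×3 + 2
3 = 1×2 + 1
2 = 2×1 + 0
Back-substitute:
1 = 3 − 2
1 = −20 + 7·3
1 = 7·23 − 8·20
1 = −8·273 + 95·23
1 = 95·10397 − 3618·273
1 = −3618·21067 + 7331·10397
1 = 7331·31464 − 10949·21067
So 21067·(-10949) ≡ 1 (mod 31464), hence d ≡ -10949 ≡ 20515 (mod 31464).

20515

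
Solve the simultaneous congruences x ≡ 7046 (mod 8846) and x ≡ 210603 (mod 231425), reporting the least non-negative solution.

Write x = 7046 + 8846·k. Then 8846·k ≡ 210603 − 7046 ≡ 203557 (mod 231425).
Need 8846⁻¹ mod 231425. Extended Euclid on (231425, 8846):
231425 = 26*8846 + 1429
8846 = 6*1429 + 272
1429 = 5*272 + 69
272 = 3*69 + 65
69 = 1*65 + 4
65 = 16*4 + 1
4 = 4*1 + 0
Back-substitute:
1 = 65 − 16·4
1 = −16·69 + 17·65
1 = 17·272 − 67·69
1 = −67·1429 + 352·272
1 = 352·8846 − 2179·1429
1 = −2179·231425 + 57006·8846
8846⁻¹ ≡ 57006 (mod 231425), so k ≡ 57006·203557 ≡ 89417 (mod 231425).
x = 7046 + 8846·89417 = 790989828.

790989828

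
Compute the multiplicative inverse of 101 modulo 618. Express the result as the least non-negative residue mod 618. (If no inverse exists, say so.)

Extended Euclidean algorithm:
618 = 6×101 + 12
101 = 8×12 + 5
12 = 2×5 + 2
5 = 2×2 + 1
2 = 2×1 + 0
gcd = 1, so the inverse exists. Back-substitute:
1 = 5 − 2·2
1 = −2·12 + 5·5
1 = 5·101 − 42·12
1 = −42·618 + 257·101
So 101·257 ≡ 1 (mod 618).

257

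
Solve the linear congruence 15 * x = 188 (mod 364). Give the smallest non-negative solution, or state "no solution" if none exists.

First find gcd(15, 364):
364 = 24×15 + 4
15 = 3×4 + 3
4 = 1×3 + 1
3 = 3×1 + 0
gcd = 1, so a unique solution mod 364 exists.
Back-substitute for the Bézout coefficients:
1 = 4 − 3
1 = −15 + 4·4
1 = 4·364 − 97·15
So 15·(-97) ≡ 1 (mod 364), giving 15⁻¹ ≡ 267.
x ≡ 15⁻¹·188 ≡ 267·188 ≡ 328 (mod 364).

328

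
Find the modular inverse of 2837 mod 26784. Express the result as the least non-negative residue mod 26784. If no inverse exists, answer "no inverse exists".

Apply the Euclidean algorithm to 26784 and 2837:
26784 = 9*2837 + 1251
2837 = 2*1251 + 335
1251 = 3*335 + 246
335 = 1*246 + 89
246 = 2*89 + 68
89 = 1*68 + 21
68 = 3*21 + 5
21 = 4*5 + 1
5 = 5*1 + 0
Since gcd(2837, 26784) = 1, back-substitute to write 1 as a combination:
1 = 21 − 4·5
1 = −4·68 + 13·21
1 = 13·89 − 17·68
1 = −17·246 + 47·89
1 = 47·335 − 64·246
1 = −64·1251 + 239·335
1 = 239·2837 − 542·1251
1 = −542·26784 + 5117·2837
So 2837·5117 ≡ 1 (mod 26784).

5117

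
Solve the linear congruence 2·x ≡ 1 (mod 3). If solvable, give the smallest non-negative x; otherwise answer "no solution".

2

First find gcd(2, 3):
3 = 1·2 + 1
2 = 2·1 + 0
gcd = 1, so a unique solution mod 3 exists.
Back-substitute for the Bézout coefficients:
1 = 3 − 2
So 2·(-1) ≡ 1 (mod 3), giving 2⁻¹ ≡ 2.
x ≡ 2⁻¹·1 ≡ 2·1 ≡ 2 (mod 3).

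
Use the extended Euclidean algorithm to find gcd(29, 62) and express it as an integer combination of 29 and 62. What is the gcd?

Apply Euclid's algorithm to 62 and 29:
62 = 2·29 + 4
29 = 7·4 + 1
4 = 4·1 + 0
gcd(29, 62) = 1.
Back-substituting:
1 = 29 − 7·4
1 = −7·62 + 15·29
So 1 = (-7)·62 + (15)·29.

1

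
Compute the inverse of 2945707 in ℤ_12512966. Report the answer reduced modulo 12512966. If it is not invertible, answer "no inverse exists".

Extended Euclidean algorithm:
12512966 = 4*2945707 + 730138
2945707 = 4*730138 + 25155
730138 = 29*25155 + 643
25155 = 39*643 + 78
643 = 8*78 + 19
78 = 4*19 + 2
19 = 9*2 + 1
2 = 2*1 + 0
Since gcd(2945707, 12512966) = 1, back-substitute to write 1 as a combination:
1 = 19 − 9·2
1 = −9·78 + 37·19
1 = 37·643 − 305·78
1 = −305·25155 + 11932·643
1 = 11932·730138 − 346333·25155
1 = −346333·2945707 + 1397264·730138
1 = 1397264·12512966 − 5935389·2945707
Hence 2945707⁻¹ ≡ -5935389 ≡ 6577577 (mod 12512966).

6577577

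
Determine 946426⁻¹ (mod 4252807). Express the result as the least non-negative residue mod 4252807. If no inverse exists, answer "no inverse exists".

Compute gcd(946426, 4252807):
4252807 = 4·946426 + 467103
946426 = 2·467103 + 12220
467103 = 38·12220 + 2743
12220 = 4·2743 + 1248
2743 = 2·1248 + 247
1248 = 5·247 + 13
247 = 19·13 + 0
gcd(946426, 4252807) = 13 ≠ 1, so 946426 has no multiplicative inverse modulo 4252807.

no inverse exists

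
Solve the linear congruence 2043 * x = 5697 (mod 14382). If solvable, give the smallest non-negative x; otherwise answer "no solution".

First find gcd(2043, 14382):
14382 = 7×2043 + 81
2043 = 25×81 + 18
81 = 4×18 + 9
18 = 2×9 + 0
gcd = 9 and 9 | 5697, so solutions exist. Divide through by 9: 227x ≡ 633 (mod 1598).
Now find 227⁻¹ mod 1598:
1598 = 7·227 + 9
227 = 25·9 + 2
9 = 4·2 + 1
2 = 2·1 + 0
Back-substitute:
1 = 9 − 4·2
1 = −4·227 + 101·9
1 = 101·1598 − 711·227
So 227·(-711) ≡ 1 (mod 1598), i.e. 227⁻¹ ≡ 887.
Then x ≡ 887·633 ≡ 573 (mod 1598); the smallest non-negative solution is x = 573.

573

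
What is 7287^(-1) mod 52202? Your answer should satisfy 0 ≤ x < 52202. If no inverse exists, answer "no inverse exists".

1619

Run Euclid on (52202, 7287):
52202 = 7×7287 + 1193
7287 = 6×1193 + 129
1193 = 9×129 + 32
129 = 4×32 + 1
32 = 32×1 + 0
Since gcd(7287, 52202) = 1, back-substitute to write 1 as a combination:
1 = 129 − 4·32
1 = −4·1193 + 37·129
1 = 37·7287 − 226·1193
1 = −226·52202 + 1619·7287
So 7287·1619 ≡ 1 (mod 52202).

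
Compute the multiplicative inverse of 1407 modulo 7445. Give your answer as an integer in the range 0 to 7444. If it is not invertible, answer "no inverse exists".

Run Euclid on (7445, 1407):
7445 = 5*1407 + 410
1407 = 3*410 + 177
410 = 2*177 + 56
177 = 3*56 + 9
56 = 6*9 + 2
9 = 4*2 + 1
2 = 2*1 + 0
gcd = 1, so the inverse exists. Back-substitute:
1 = 9 − 4·2
1 = −4·56 + 25·9
1 = 25·177 − 79·56
1 = −79·410 + 183·177
1 = 183·1407 − 628·410
1 = −628·7445 + 3323·1407
So 1407·3323 ≡ 1 (mod 7445).

3323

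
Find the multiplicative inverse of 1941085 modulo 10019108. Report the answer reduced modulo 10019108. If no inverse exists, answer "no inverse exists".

6812117

Apply the Euclidean algorithm to 10019108 and 1941085:
10019108 = 5·1941085 + 313683
1941085 = 6·313683 + 58987
313683 = 5·58987 + 18748
58987 = 3·18748 + 2743
18748 = 6·2743 + 2290
2743 = 1·2290 + 453
2290 = 5·453 + 25
453 = 18·25 + 3
25 = 8·3 + 1
3 = 3·1 + 0
gcd = 1, so the inverse exists. Back-substitute:
1 = 25 − 8·3
1 = −8·453 + 145·25
1 = 145·2290 − 733·453
1 = −733·2743 + 878·2290
1 = 878·18748 − 6001·2743
1 = −6001·58987 + 18881·18748
1 = 18881·313683 − 100406·58987
1 = −100406·1941085 + 621317·313683
1 = 621317·10019108 − 3206991·1941085
Hence 1941085⁻¹ ≡ -3206991 ≡ 6812117 (mod 10019108).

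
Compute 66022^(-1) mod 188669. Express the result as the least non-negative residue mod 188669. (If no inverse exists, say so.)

63666

Run Euclid on (188669, 66022):
188669 = 2·66022 + 56625
66022 = 1·56625 + 9397
56625 = 6·9397 + 243
9397 = 38·243 + 163
243 = 1·163 + 80
163 = 2·80 + 3
80 = 26·3 + 2
3 = 1·2 + 1
2 = 2·1 + 0
Since gcd(66022, 188669) = 1, back-substitute to write 1 as a combination:
1 = 3 − 2
1 = −80 + 27·3
1 = 27·163 − 55·80
1 = −55·243 + 82·163
1 = 82·9397 − 3171·243
1 = −3171·56625 + 19108·9397
1 = 19108·66022 − 22279·56625
1 = −22279·188669 + 63666·66022
So 66022·63666 ≡ 1 (mod 188669).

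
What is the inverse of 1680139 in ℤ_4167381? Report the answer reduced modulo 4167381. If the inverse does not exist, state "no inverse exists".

Run Euclid on (4167381, 1680139):
4167381 = 2*1680139 + 807103
1680139 = 2*807103 + 65933
807103 = 12*65933 + 15907
65933 = 4*15907 + 2305
15907 = 6*2305 + 2077
2305 = 1*2077 + 228
2077 = 9*228 + 25
228 = 9*25 + 3
25 = 8*3 + 1
3 = 3*1 + 0
Since gcd(1680139, 4167381) = 1, back-substitute to write 1 as a combination:
1 = 25 − 8·3
1 = −8·228 + 73·25
1 = 73·2077 − 665·228
1 = −665·2305 + 738·2077
1 = 738·15907 − 5093·2305
1 = −5093·65933 + 21110·15907
1 = 21110·807103 − 258413·65933
1 = −258413·1680139 + 537936·807103
1 = 537936·4167381 − 1334285·1680139
So 1680139·(-1334285) ≡ 1 (mod 4167381), and -1334285 ≡ 2833096 (mod 4167381).

2833096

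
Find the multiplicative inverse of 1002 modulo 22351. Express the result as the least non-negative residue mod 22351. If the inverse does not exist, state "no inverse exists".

Apply the Euclidean algorithm to 22351 and 1002:
22351 = 22*1002 + 307
1002 = 3*307 + 81
307 = 3*81 + 64
81 = 1*64 + 17
64 = 3*17 + 13
17 = 1*13 + 4
13 = 3*4 + 1
4 = 4*1 + 0
The gcd is 1. Working backward:
1 = 13 − 3·4
1 = −3·17 + 4·13
1 = 4·64 − 15·17
1 = −15·81 + 19·64
1 = 19·307 − 72·81
1 = −72·1002 + 235·307
1 = 235·22351 − 5242·1002
Thus 1002·(-5242) ≡ 1 (mod 22351); reducing, -5242 mod 22351 = 17109.

17109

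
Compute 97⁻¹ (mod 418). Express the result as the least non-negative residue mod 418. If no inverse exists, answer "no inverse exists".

Run Euclid on (418, 97):
418 = 4×97 + 30
97 = 3×30 + 7
30 = 4×7 + 2
7 = 3×2 + 1
2 = 2×1 + 0
gcd = 1, so the inverse exists. Back-substitute:
1 = 7 − 3·2
1 = −3·30 + 13·7
1 = 13·97 − 42·30
1 = −42·418 + 181·97
So 97·181 ≡ 1 (mod 418).

181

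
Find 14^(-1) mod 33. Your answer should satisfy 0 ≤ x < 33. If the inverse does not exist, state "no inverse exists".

26

Run Euclid on (33, 14):
33 = 2*14 + 5
14 = 2*5 + 4
5 = 1*4 + 1
4 = 4*1 + 0
gcd = 1, so the inverse exists. Back-substitute:
1 = 5 − 4
1 = −14 + 3·5
1 = 3·33 − 7·14
Hence 14⁻¹ ≡ -7 ≡ 26 (mod 33).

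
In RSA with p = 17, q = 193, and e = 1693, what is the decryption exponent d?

949

φ(n) = (p−1)(q−1) = 16·192 = 3072.
Need d with 1693·d ≡ 1 (mod 3072). Apply the extended Euclidean algorithm:
3072 = 1*1693 + 1379
1693 = 1*1379 + 314
1379 = 4*314 + 123
314 = 2*123 + 68
123 = 1*68 + 55
68 = 1*55 + 13
55 = 4*13 + 3
13 = 4*3 + 1
3 = 3*1 + 0
Back-substitute:
1 = 13 − 4·3
1 = −4·55 + 17·13
1 = 17·68 − 21·55
1 = −21·123 + 38·68
1 = 38·314 − 97·123
1 = −97·1379 + 426·314
1 = 426·1693 − 523·1379
1 = −523·3072 + 949·1693
So 1693·949 ≡ 1 (mod 3072), hence d = 949.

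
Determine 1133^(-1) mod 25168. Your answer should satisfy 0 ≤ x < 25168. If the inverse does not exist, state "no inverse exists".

Compute gcd(1133, 25168):
25168 = 22*1133 + 242
1133 = 4*242 + 165
242 = 1*165 + 77
165 = 2*77 + 11
77 = 7*11 + 0
Since gcd = 11 > 1, 1133 is not a unit mod 25168.

no inverse exists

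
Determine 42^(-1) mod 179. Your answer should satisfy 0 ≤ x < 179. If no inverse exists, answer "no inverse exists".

Apply the Euclidean algorithm to 179 and 42:
179 = 4·42 + 11
42 = 3·11 + 9
11 = 1·9 + 2
9 = 4·2 + 1
2 = 2·1 + 0
The gcd is 1. Working backward:
1 = 9 − 4·2
1 = −4·11 + 5·9
1 = 5·42 − 19·11
1 = −19·179 + 81·42
So 42·81 ≡ 1 (mod 179).

81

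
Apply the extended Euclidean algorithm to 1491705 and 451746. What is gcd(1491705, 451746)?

9

Repeated division:
1491705 = 3*451746 + 136467
451746 = 3*136467 + 42345
136467 = 3*42345 + 9432
42345 = 4*9432 + 4617
9432 = 2*4617 + 198
4617 = 23*198 + 63
198 = 3*63 + 9
63 = 7*9 + 0
gcd(1491705, 451746) = 9.
Working backward:
9 = 198 − 3·63
9 = −3·4617 + 70·198
9 = 70·9432 − 143·4617
9 = −143·42345 + 642·9432
9 = 642·136467 − 2069·42345
9 = −2069·451746 + 6849·136467
9 = 6849·1491705 − 22616·451746
So 9 = (6849)·1491705 + (-22616)·451746.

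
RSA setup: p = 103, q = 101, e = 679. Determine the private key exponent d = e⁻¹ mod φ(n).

2719

φ(n) = (p−1)(q−1) = 102·100 = 10200.
Need d with 679·d ≡ 1 (mod 10200). Apply the extended Euclidean algorithm:
10200 = 15*679 + 15
679 = 45*15 + 4
15 = 3*4 + 3
4 = 1*3 + 1
3 = 3*1 + 0
Back-substitute:
1 = 4 − 3
1 = −15 + 4·4
1 = 4·679 − 181·15
1 = −181·10200 + 2719·679
So 679·2719 ≡ 1 (mod 10200), hence d = 2719.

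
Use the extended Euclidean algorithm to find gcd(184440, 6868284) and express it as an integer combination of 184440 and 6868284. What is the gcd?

12

Repeated division:
6868284 = 37×184440 + 44004
184440 = 4×44004 + 8424
44004 = 5×8424 + 1884
8424 = 4×1884 + 888
1884 = 2×888 + 108
888 = 8×108 + 24
108 = 4×24 + 12
24 = 2×12 + 0
gcd(184440, 6868284) = 12.
Working backward:
12 = 108 − 4·24
12 = −4·888 + 33·108
12 = 33·1884 − 70·888
12 = −70·8424 + 313·1884
12 = 313·44004 − 1635·8424
12 = −1635·184440 + 6853·44004
12 = 6853·6868284 − 255196·184440
So 12 = (6853)·6868284 + (-255196)·184440.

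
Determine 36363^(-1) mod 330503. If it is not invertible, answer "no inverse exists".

Extended Euclidean algorithm:
330503 = 9*36363 + 3236
36363 = 11*3236 + 767
3236 = 4*767 + 168
767 = 4*168 + 95
168 = 1*95 + 73
95 = 1*73 + 22
73 = 3*22 + 7
22 = 3*7 + 1
7 = 7*1 + 0
The gcd is 1. Working backward:
1 = 22 − 3·7
1 = −3·73 + 10·22
1 = 10·95 − 13·73
1 = −13·168 + 23·95
1 = 23·767 − 105·168
1 = −105·3236 + 443·767
1 = 443·36363 − 4978·3236
1 = −4978·330503 + 45245·36363
So 36363·45245 ≡ 1 (mod 330503).

45245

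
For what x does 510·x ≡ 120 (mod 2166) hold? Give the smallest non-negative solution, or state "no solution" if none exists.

340

First find gcd(510, 2166):
2166 = 4×510 + 126
510 = 4×126 + 6
126 = 21×6 + 0
gcd = 6 and 6 | 120, so solutions exist. Divide through by 6: 85x ≡ 20 (mod 361).
Now find 85⁻¹ mod 361:
361 = 4*85 + 21
85 = 4*21 + 1
21 = 21*1 + 0
Back-substitute:
1 = 85 − 4·21
1 = −4·361 + 17·85
So 85⁻¹ ≡ 17 (mod 361).
Then x ≡ 17·20 ≡ 340 (mod 361); the smallest non-negative solution is x = 340.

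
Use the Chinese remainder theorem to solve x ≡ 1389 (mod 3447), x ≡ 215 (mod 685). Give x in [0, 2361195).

890715

Write x = 1389 + 3447·k. Then 3447·k ≡ 215 − 1389 ≡ 196 (mod 685).
Need 3447⁻¹ mod 685. Extended Euclid on (685, 22):
685 = 31×22 + 3
22 = 7×3 + 1
3 = 3×1 + 0
Back-substitute:
1 = 22 − 7·3
1 = −7·685 + 218·22
3447⁻¹ ≡ 218 (mod 685), so k ≡ 218·196 ≡ 258 (mod 685).
x = 1389 + 3447·258 = 890715.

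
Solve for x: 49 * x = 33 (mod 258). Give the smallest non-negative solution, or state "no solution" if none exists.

27

First find gcd(49, 258):
258 = 5*49 + 13
49 = 3*13 + 10
13 = 1*10 + 3
10 = 3*3 + 1
3 = 3*1 + 0
gcd = 1, so a unique solution mod 258 exists.
Back-substitute for the Bézout coefficients:
1 = 10 − 3·3
1 = −3·13 + 4·10
1 = 4·49 − 15·13
1 = −15·258 + 79·49
So 49·(79) ≡ 1 (mod 258), giving 49⁻¹ ≡ 79.
x ≡ 49⁻¹·33 ≡ 79·33 ≡ 27 (mod 258).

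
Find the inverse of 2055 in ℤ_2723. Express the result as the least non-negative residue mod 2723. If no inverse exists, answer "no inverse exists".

534

Extended Euclidean algorithm:
2723 = 1×2055 + 668
2055 = 3×668 + 51
668 = 13×51 + 5
51 = 10×5 + 1
5 = 5×1 + 0
The gcd is 1. Working backward:
1 = 51 − 10·5
1 = −10·668 + 131·51
1 = 131·2055 − 403·668
1 = −403·2723 + 534·2055
So 2055·534 ≡ 1 (mod 2723).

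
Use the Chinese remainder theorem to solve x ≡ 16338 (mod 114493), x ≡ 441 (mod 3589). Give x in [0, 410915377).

Write x = 16338 + 114493·k. Then 114493·k ≡ 441 − 16338 ≡ 2048 (mod 3589).
Need 114493⁻¹ mod 3589. Extended Euclid on (3589, 3234):
3589 = 1*3234 + 355
3234 = 9*355 + 39
355 = 9*39 + 4
39 = 9*4 + 3
4 = 1*3 + 1
3 = 3*1 + 0
Back-substitute:
1 = 4 − 3
1 = −39 + 10·4
1 = 10·355 − 91·39
1 = −91·3234 + 829·355
1 = 829·3589 − 920·3234
114493⁻¹ ≡ 2669 (mod 3589), so k ≡ 2669·2048 ≡ 65 (mod 3589).
x = 16338 + 114493·65 = 7458383.

7458383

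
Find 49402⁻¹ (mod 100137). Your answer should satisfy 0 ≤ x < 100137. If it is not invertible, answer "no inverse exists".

43270

Run Euclid on (100137, 49402):
100137 = 2·49402 + 1333
49402 = 37·1333 + 81
1333 = 16·81 + 37
81 = 2·37 + 7
37 = 5·7 + 2
7 = 3·2 + 1
2 = 2·1 + 0
Since gcd(49402, 100137) = 1, back-substitute to write 1 as a combination:
1 = 7 − 3·2
1 = −3·37 + 16·7
1 = 16·81 − 35·37
1 = −35·1333 + 576·81
1 = 576·49402 − 21347·1333
1 = −21347·100137 + 43270·49402
So 49402·43270 ≡ 1 (mod 100137).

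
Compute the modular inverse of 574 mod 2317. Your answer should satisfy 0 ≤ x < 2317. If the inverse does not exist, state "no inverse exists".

Euclidean algorithm on 2317, 574:
2317 = 4×574 + 21
574 = 27×21 + 7
21 = 3×7 + 0
The gcd is 7, not 1, hence no inverse exists.

no inverse exists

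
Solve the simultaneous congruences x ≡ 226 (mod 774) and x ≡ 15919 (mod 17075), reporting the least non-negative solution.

12873394

Write x = 226 + 774·k. Then 774·k ≡ 15919 − 226 ≡ 15693 (mod 17075).
Need 774⁻¹ mod 17075. Extended Euclid on (17075, 774):
17075 = 22*774 + 47
774 = 16*47 + 22
47 = 2*22 + 3
22 = 7*3 + 1
3 = 3*1 + 0
Back-substitute:
1 = 22 − 7·3
1 = −7·47 + 15·22
1 = 15·774 − 247·47
1 = −247·17075 + 5449·774
774⁻¹ ≡ 5449 (mod 17075), so k ≡ 5449·15693 ≡ 16632 (mod 17075).
x = 226 + 774·16632 = 12873394.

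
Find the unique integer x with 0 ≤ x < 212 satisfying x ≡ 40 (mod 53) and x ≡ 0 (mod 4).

Write x = 40 + 53·k. Then 53·k ≡ 0 − 40 ≡ 0 (mod 4).
Need 53⁻¹ mod 4. Extended Euclid on (4, 1):
4 = 4·1 + 0
53⁻¹ ≡ 1 (mod 4), so k ≡ 1·0 ≡ 0 (mod 4).
x = 40 + 53·0 = 40.

40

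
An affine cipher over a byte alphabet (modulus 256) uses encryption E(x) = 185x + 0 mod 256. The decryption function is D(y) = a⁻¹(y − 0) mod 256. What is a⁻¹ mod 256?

137

gcd(256, 185) by repeated division:
256 = 1*185 + 71
185 = 2*71 + 43
71 = 1*43 + 28
43 = 1*28 + 15
28 = 1*15 + 13
15 = 1*13 + 2
13 = 6*2 + 1
2 = 2*1 + 0
The gcd is 1. Working backward:
1 = 13 − 6·2
1 = −6·15 + 7·13
1 = 7·28 − 13·15
1 = −13·43 + 20·28
1 = 20·71 − 33·43
1 = −33·185 + 86·71
1 = 86·256 − 119·185
So 185·(-119) ≡ 1 (mod 256), and -119 ≡ 137 (mod 256).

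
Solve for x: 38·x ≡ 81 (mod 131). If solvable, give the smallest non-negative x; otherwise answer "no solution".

First find gcd(38, 131):
131 = 3·38 + 17
38 = 2·17 + 4
17 = 4·4 + 1
4 = 4·1 + 0
gcd = 1, so a unique solution mod 131 exists.
Back-substitute for the Bézout coefficients:
1 = 17 − 4·4
1 = −4·38 + 9·17
1 = 9·131 − 31·38
So 38·(-31) ≡ 1 (mod 131), giving 38⁻¹ ≡ 100.
x ≡ 38⁻¹·81 ≡ 100·81 ≡ 109 (mod 131).

109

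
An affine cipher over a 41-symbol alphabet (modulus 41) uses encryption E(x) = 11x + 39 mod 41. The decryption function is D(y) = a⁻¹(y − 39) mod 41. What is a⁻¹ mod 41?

15

Extended Euclidean algorithm:
41 = 3×11 + 8
11 = 1×8 + 3
8 = 2×3 + 2
3 = 1×2 + 1
2 = 2×1 + 0
gcd = 1, so the inverse exists. Back-substitute:
1 = 3 − 2
1 = −8 + 3·3
1 = 3·11 − 4·8
1 = −4·41 + 15·11
So 11·15 ≡ 1 (mod 41).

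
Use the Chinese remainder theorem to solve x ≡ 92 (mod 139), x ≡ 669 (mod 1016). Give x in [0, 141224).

49437

Write x = 92 + 139·k. Then 139·k ≡ 669 − 92 ≡ 577 (mod 1016).
Need 139⁻¹ mod 1016. Extended Euclid on (1016, 139):
1016 = 7*139 + 43
139 = 3*43 + 10
43 = 4*10 + 3
10 = 3*3 + 1
3 = 3*1 + 0
Back-substitute:
1 = 10 − 3·3
1 = −3·43 + 13·10
1 = 13·139 − 42·43
1 = −42·1016 + 307·139
139⁻¹ ≡ 307 (mod 1016), so k ≡ 307·577 ≡ 355 (mod 1016).
x = 92 + 139·355 = 49437.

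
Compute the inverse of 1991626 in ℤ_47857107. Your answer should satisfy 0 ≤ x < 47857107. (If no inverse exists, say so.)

Apply the Euclidean algorithm to 47857107 and 1991626:
47857107 = 24*1991626 + 58083
1991626 = 34*58083 + 16804
58083 = 3*16804 + 7671
16804 = 2*7671 + 1462
7671 = 5*1462 + 361
1462 = 4*361 + 18
361 = 20*18 + 1
18 = 18*1 + 0
gcd = 1, so the inverse exists. Back-substitute:
1 = 361 − 20·18
1 = −20·1462 + 81·361
1 = 81·7671 − 425·1462
1 = −425·16804 + 931·7671
1 = 931·58083 − 3218·16804
1 = −3218·1991626 + 110343·58083
1 = 110343·47857107 − 2651450·1991626
Thus 1991626·(-2651450) ≡ 1 (mod 47857107); reducing, -2651450 mod 47857107 = 45205657.

45205657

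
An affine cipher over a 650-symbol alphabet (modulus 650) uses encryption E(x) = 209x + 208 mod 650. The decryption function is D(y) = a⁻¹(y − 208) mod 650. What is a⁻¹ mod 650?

Apply the Euclidean algorithm to 650 and 209:
650 = 3·209 + 23
209 = 9·23 + 2
23 = 11·2 + 1
2 = 2·1 + 0
Since gcd(209, 650) = 1, back-substitute to write 1 as a combination:
1 = 23 − 11·2
1 = −11·209 + 100·23
1 = 100·650 − 311·209
Hence 209⁻¹ ≡ -311 ≡ 339 (mod 650).

339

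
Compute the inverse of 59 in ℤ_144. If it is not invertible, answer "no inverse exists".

Apply the Euclidean algorithm to 144 and 59:
144 = 2*59 + 26
59 = 2*26 + 7
26 = 3*7 + 5
7 = 1*5 + 2
5 = 2*2 + 1
2 = 2*1 + 0
gcd = 1, so the inverse exists. Back-substitute:
1 = 5 − 2·2
1 = −2·7 + 3·5
1 = 3·26 − 11·7
1 = −11·59 + 25·26
1 = 25·144 − 61·59
Hence 59⁻¹ ≡ -61 ≡ 83 (mod 144).

83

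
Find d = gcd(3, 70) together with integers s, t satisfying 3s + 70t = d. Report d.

Apply Euclid's algorithm to 70 and 3:
70 = 23·3 + 1
3 = 3·1 + 0
gcd(3, 70) = 1.
Express as a combination:
1 = 70 − 23·3
So 1 = (1)·70 + (-23)·3.

1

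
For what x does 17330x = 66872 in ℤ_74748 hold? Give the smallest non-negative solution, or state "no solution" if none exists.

First find gcd(17330, 74748):
74748 = 4×17330 + 5428
17330 = 3×5428 + 1046
5428 = 5×1046 + 198
1046 = 5×198 + 56
198 = 3×56 + 30
56 = 1×30 + 26
30 = 1×26 + 4
26 = 6×4 + 2
4 = 2×2 + 0
gcd = 2 and 2 | 66872, so solutions exist. Divide through by 2: 8665x ≡ 33436 (mod 37374).
Now find 8665⁻¹ mod 37374:
37374 = 4·8665 + 2714
8665 = 3·2714 + 523
2714 = 5·523 + 99
523 = 5·99 + 28
99 = 3·28 + 15
28 = 1·15 + 13
15 = 1·13 + 2
13 = 6·2 + 1
2 = 2·1 + 0
Back-substitute:
1 = 13 − 6·2
1 = −6·15 + 7·13
1 = 7·28 − 13·15
1 = −13·99 + 46·28
1 = 46·523 − 243·99
1 = −243·2714 + 1261·523
1 = 1261·8665 − 4026·2714
1 = −4026·37374 + 17365·8665
So 8665⁻¹ ≡ 17365 (mod 37374).
Then x ≡ 17365·33436 ≡ 11050 (mod 37374); the smallest non-negative solution is x = 11050.

11050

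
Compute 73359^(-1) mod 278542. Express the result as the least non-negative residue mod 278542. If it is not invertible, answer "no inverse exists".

no inverse exists

Euclidean algorithm on 278542, 73359:
278542 = 3×73359 + 58465
73359 = 1×58465 + 14894
58465 = 3×14894 + 13783
14894 = 1×13783 + 1111
13783 = 12×1111 + 451
1111 = 2×451 + 209
451 = 2×209 + 33
209 = 6×33 + 11
33 = 3×11 + 0
Since gcd = 11 > 1, 73359 is not a unit mod 278542.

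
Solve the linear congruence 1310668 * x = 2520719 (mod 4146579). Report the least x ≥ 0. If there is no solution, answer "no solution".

1481351

First find gcd(1310668, 4146579):
4146579 = 3*1310668 + 214575
1310668 = 6*214575 + 23218
214575 = 9*23218 + 5613
23218 = 4*5613 + 766
5613 = 7*766 + 251
766 = 3*251 + 13
251 = 19*13 + 4
13 = 3*4 + 1
4 = 4*1 + 0
gcd = 1, so a unique solution mod 4146579 exists.
Back-substitute for the Bézout coefficients:
1 = 13 − 3·4
1 = −3·251 + 58·13
1 = 58·766 − 177·251
1 = −177·5613 + 1297·766
1 = 1297·23218 − 5365·5613
1 = −5365·214575 + 49582·23218
1 = 49582·1310668 − 302857·214575
1 = −302857·4146579 + 958153·1310668
So 1310668·(958153) ≡ 1 (mod 4146579), giving 1310668⁻¹ ≡ 958153.
x ≡ 1310668⁻¹·2520719 ≡ 958153·2520719 ≡ 1481351 (mod 4146579).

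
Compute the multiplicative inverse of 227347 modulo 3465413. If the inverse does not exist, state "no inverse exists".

2903181

gcd(3465413, 227347) by repeated division:
3465413 = 15·227347 + 55208
227347 = 4·55208 + 6515
55208 = 8·6515 + 3088
6515 = 2·3088 + 339
3088 = 9·339 + 37
339 = 9·37 + 6
37 = 6·6 + 1
6 = 6·1 + 0
Since gcd(227347, 3465413) = 1, back-substitute to write 1 as a combination:
1 = 37 − 6·6
1 = −6·339 + 55·37
1 = 55·3088 − 501·339
1 = −501·6515 + 1057·3088
1 = 1057·55208 − 8957·6515
1 = −8957·227347 + 36885·55208
1 = 36885·3465413 − 562232·227347
Hence 227347⁻¹ ≡ -562232 ≡ 2903181 (mod 3465413).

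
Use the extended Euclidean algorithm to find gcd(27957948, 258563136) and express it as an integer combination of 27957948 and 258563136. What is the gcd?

12

Euclidean algorithm:
258563136 = 9*27957948 + 6941604
27957948 = 4*6941604 + 191532
6941604 = 36*191532 + 46452
191532 = 4*46452 + 5724
46452 = 8*5724 + 660
5724 = 8*660 + 444
660 = 1*444 + 216
444 = 2*216 + 12
216 = 18*12 + 0
gcd(27957948, 258563136) = 12.
Express as a combination:
12 = 444 − 2·216
12 = −2·660 + 3·444
12 = 3·5724 − 26·660
12 = −26·46452 + 211·5724
12 = 211·191532 − 870·46452
12 = −870·6941604 + 31531·191532
12 = 31531·27957948 − 126994·6941604
12 = −126994·258563136 + 1174477·27957948
So 12 = (-126994)·258563136 + (1174477)·27957948.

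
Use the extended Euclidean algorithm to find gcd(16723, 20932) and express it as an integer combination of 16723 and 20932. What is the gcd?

1

Apply Euclid's algorithm to 20932 and 16723:
20932 = 1*16723 + 4209
16723 = 3*4209 + 4096
4209 = 1*4096 + 113
4096 = 36*113 + 28
113 = 4*28 + 1
28 = 28*1 + 0
gcd(16723, 20932) = 1.
Back-substituting:
1 = 113 − 4·28
1 = −4·4096 + 145·113
1 = 145·4209 − 149·4096
1 = −149·16723 + 592·4209
1 = 592·20932 − 741·16723
So 1 = (592)·20932 + (-741)·16723.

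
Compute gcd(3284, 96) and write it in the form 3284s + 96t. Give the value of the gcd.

Apply Euclid's algorithm to 3284 and 96:
3284 = 34·96 + 20
96 = 4·20 + 16
20 = 1·16 + 4
16 = 4·4 + 0
gcd(3284, 96) = 4.
Express as a combination:
4 = 20 − 16
4 = −96 + 5·20
4 = 5·3284 − 171·96
So 4 = (5)·3284 + (-171)·96.

4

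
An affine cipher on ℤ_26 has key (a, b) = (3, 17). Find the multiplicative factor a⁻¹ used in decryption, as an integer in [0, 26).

gcd(26, 3) by repeated division:
26 = 8*3 + 2
3 = 1*2 + 1
2 = 2*1 + 0
Since gcd(3, 26) = 1, back-substitute to write 1 as a combination:
1 = 3 − 2
1 = −26 + 9·3
So 3·9 ≡ 1 (mod 26).

9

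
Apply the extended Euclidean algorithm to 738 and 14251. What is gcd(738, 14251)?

1

Repeated division:
14251 = 19*738 + 229
738 = 3*229 + 51
229 = 4*51 + 25
51 = 2*25 + 1
25 = 25*1 + 0
gcd(738, 14251) = 1.
Working backward:
1 = 51 − 2·25
1 = −2·229 + 9·51
1 = 9·738 − 29·229
1 = −29·14251 + 560·738
So 1 = (-29)·14251 + (560)·738.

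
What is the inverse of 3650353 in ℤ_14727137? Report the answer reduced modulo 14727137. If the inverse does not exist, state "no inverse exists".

Extended Euclidean algorithm:
14727137 = 4×3650353 + 125725
3650353 = 29×125725 + 4328
125725 = 29×4328 + 213
4328 = 20×213 + 68
213 = 3×68 + 9
68 = 7×9 + 5
9 = 1×5 + 4
5 = 1×4 + 1
4 = 4×1 + 0
Since gcd(3650353, 14727137) = 1, back-substitute to write 1 as a combination:
1 = 5 − 4
1 = −9 + 2·5
1 = 2·68 − 15·9
1 = −15·213 + 47·68
1 = 47·4328 − 955·213
1 = −955·125725 + 27742·4328
1 = 27742·3650353 − 805473·125725
1 = −805473·14727137 + 3249634·3650353
So 3650353·3249634 ≡ 1 (mod 14727137).

3249634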